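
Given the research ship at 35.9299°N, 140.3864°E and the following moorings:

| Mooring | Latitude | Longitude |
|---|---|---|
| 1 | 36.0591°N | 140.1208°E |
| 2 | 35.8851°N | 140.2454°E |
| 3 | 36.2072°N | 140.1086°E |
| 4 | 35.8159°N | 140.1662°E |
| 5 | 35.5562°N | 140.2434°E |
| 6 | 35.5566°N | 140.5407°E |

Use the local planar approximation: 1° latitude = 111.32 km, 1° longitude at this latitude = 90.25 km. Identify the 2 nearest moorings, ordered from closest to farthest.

Distances from 35.9299°N, 140.3864°E:
1: 27.9542 km
2: 13.6676 km
3: 39.7678 km
4: 23.5794 km
5: 43.5562 km
6: 43.8270 km
Sorted: 2 (13.6676 km) < 4 (23.5794 km) < 1 (27.9542 km) < 3 (39.7678 km) < …

2, 4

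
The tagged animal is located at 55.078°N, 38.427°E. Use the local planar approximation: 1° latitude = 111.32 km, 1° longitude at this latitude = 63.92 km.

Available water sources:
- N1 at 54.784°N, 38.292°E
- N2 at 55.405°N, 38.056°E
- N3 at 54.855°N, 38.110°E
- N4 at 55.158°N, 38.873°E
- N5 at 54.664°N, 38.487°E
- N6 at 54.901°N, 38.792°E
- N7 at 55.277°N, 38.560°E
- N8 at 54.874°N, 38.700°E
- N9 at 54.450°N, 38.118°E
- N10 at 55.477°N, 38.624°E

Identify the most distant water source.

N9

Distances from 55.078°N, 38.427°E:
N1: √((-0.294·111.32)² + (-0.135·63.92)²) = √(1071.12722 + 74.46309) = 33.847 km
N2: √((0.327·111.32)² + (-0.371·63.92)²) = √(1325.07939 + 562.36897) = 43.445 km
N3: √((-0.223·111.32)² + (-0.317·63.92)²) = √(616.24885 + 410.57458) = 32.044 km
N4: √((0.080·111.32)² + (0.446·63.92)²) = √(79.30971 + 812.72431) = 29.867 km
N5: √((-0.414·111.32)² + (0.060·63.92)²) = √(2123.96364 + 14.70876) = 46.246 km
N6: √((-0.177·111.32)² + (0.365·63.92)²) = √(388.23343 + 544.32623) = 30.538 km
N7: √((0.199·111.32)² + (0.133·63.92)²) = √(490.74123 + 72.27312) = 23.728 km
N8: √((-0.204·111.32)² + (0.273·63.92)²) = √(515.71140 + 304.50808) = 28.639 km
N9: √((-0.628·111.32)² + (-0.309·63.92)²) = √(4887.26269 + 390.11306) = 72.646 km
N10: √((0.399·111.32)² + (0.197·63.92)²) = √(1972.84146 + 158.56451) = 46.167 km
Maximum: N9 at 72.646 km.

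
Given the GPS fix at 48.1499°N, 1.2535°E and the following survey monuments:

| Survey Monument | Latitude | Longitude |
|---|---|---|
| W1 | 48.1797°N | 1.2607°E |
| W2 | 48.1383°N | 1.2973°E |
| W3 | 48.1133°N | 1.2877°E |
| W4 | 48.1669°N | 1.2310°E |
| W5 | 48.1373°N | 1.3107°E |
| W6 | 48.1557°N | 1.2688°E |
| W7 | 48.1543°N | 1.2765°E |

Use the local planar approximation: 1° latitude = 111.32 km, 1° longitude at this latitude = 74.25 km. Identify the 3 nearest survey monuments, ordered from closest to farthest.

W6, W7, W4

Distances from 48.1499°N, 1.2535°E:
W1: √((0.0298·111.32)² + (0.0072·74.25)²) = √(11.004718 + 0.285797) = 3.3601 km
W2: √((-0.0116·111.32)² + (0.0438·74.25)²) = √(1.667487 + 10.576480) = 3.4991 km
W3: √((-0.0366·111.32)² + (0.0342·74.25)²) = √(16.600018 + 6.448298) = 4.8009 km
W4: √((0.0170·111.32)² + (-0.0225·74.25)²) = √(3.581329 + 2.790988) = 2.5243 km
W5: √((-0.0126·111.32)² + (0.0572·74.25)²) = √(1.967377 + 18.037858) = 4.4727 km
W6: √((0.0058·111.32)² + (0.0153·74.25)²) = √(0.416872 + 1.290553) = 1.3067 km
W7: √((0.0044·111.32)² + (0.0230·74.25)²) = √(0.239912 + 2.916410) = 1.7766 km
Sorted: W6 (1.3067 km) < W7 (1.7766 km) < W4 (2.5243 km) < W1 (3.3601 km) < W2 (3.4991 km) < …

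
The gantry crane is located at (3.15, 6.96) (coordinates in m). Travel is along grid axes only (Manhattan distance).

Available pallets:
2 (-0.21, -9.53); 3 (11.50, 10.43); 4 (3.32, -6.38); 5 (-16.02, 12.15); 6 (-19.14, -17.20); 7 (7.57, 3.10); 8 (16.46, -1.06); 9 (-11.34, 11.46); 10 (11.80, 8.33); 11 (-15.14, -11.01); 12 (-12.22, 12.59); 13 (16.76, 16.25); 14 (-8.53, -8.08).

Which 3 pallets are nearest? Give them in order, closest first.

Distances from (3.15, 6.96):
2: 19.85 m
3: 11.82 m
4: 13.51 m
5: 24.36 m
6: 46.45 m
7: 8.28 m
8: 21.33 m
9: 18.99 m
10: 10.02 m
11: 36.26 m
12: 21.00 m
13: 22.90 m
14: 26.72 m
Sorted: 7 (8.28 m) < 10 (10.02 m) < 3 (11.82 m) < 4 (13.51 m) < 9 (18.99 m) < …

7, 10, 3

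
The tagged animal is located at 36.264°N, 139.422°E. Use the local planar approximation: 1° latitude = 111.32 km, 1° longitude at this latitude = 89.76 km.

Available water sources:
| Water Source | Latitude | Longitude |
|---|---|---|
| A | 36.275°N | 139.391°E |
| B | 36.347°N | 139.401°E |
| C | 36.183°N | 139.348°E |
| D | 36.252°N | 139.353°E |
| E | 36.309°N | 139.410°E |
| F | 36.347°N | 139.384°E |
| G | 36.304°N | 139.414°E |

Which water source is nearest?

Distances from 36.264°N, 139.422°E:
A: √((0.011·111.32)² + (-0.031·89.76)²) = √(1.49945 + 7.74264) = 3.040 km
B: √((0.083·111.32)² + (-0.021·89.76)²) = √(85.36947 + 3.55307) = 9.430 km
C: √((-0.081·111.32)² + (-0.074·89.76)²) = √(81.30485 + 44.11935) = 11.199 km
D: √((-0.012·111.32)² + (-0.069·89.76)²) = √(1.78447 + 38.35870) = 6.336 km
E: √((0.045·111.32)² + (-0.012·89.76)²) = √(25.09409 + 1.16019) = 5.124 km
F: √((0.083·111.32)² + (-0.038·89.76)²) = √(85.36947 + 11.63410) = 9.849 km
G: √((0.040·111.32)² + (-0.008·89.76)²) = √(19.82743 + 0.51564) = 4.510 km
Minimum: A at 3.040 km.

A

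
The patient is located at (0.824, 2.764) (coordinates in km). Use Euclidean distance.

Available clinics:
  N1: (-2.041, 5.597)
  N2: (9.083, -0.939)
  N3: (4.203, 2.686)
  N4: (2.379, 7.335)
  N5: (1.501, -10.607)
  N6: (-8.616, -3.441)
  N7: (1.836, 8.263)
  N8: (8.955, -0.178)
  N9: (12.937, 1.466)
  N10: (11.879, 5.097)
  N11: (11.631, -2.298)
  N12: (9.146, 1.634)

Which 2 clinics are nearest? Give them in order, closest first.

N3, N1

Distances from (0.824, 2.764):
N1: 4.029 km
N2: 9.051 km
N3: 3.380 km
N4: 4.828 km
N5: 13.388 km
N6: 11.297 km
N7: 5.591 km
N8: 8.647 km
N9: 12.182 km
N10: 11.298 km
N11: 11.934 km
N12: 8.398 km
Sorted: N3 (3.380 km) < N1 (4.029 km) < N4 (4.828 km) < N7 (5.591 km) < …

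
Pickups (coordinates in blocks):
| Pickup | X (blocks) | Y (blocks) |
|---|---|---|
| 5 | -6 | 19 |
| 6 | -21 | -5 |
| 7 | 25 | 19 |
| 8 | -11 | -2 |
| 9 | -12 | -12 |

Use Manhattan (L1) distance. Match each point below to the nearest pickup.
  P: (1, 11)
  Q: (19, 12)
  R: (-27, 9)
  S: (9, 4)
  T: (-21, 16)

P at (1, 11):
  5: |-7| + |8| = 7 + 8 = 15 blocks
  6: |-22| + |-16| = 22 + 16 = 38 blocks
  7: |24| + |8| = 24 + 8 = 32 blocks
  8: |-12| + |-13| = 12 + 13 = 25 blocks
  9: |-13| + |-23| = 13 + 23 = 36 blocks
  → nearest: 5 (15 blocks)
Q at (19, 12):
  5: |-25| + |7| = 25 + 7 = 32 blocks
  6: |-40| + |-17| = 40 + 17 = 57 blocks
  7: |6| + |7| = 6 + 7 = 13 blocks
  8: |-30| + |-14| = 30 + 14 = 44 blocks
  9: |-31| + |-24| = 31 + 24 = 55 blocks
  → nearest: 7 (13 blocks)
R at (-27, 9):
  5: |21| + |10| = 21 + 10 = 31 blocks
  6: |6| + |-14| = 6 + 14 = 20 blocks
  7: |52| + |10| = 52 + 10 = 62 blocks
  8: |16| + |-11| = 16 + 11 = 27 blocks
  9: |15| + |-21| = 15 + 21 = 36 blocks
  → nearest: 6 (20 blocks)
S at (9, 4):
  5: |-15| + |15| = 15 + 15 = 30 blocks
  6: |-30| + |-9| = 30 + 9 = 39 blocks
  7: |16| + |15| = 16 + 15 = 31 blocks
  8: |-20| + |-6| = 20 + 6 = 26 blocks
  9: |-21| + |-16| = 21 + 16 = 37 blocks
  → nearest: 8 (26 blocks)
T at (-21, 16):
  5: |15| + |3| = 15 + 3 = 18 blocks
  6: |0| + |-21| = 0 + 21 = 21 blocks
  7: |46| + |3| = 46 + 3 = 49 blocks
  8: |10| + |-18| = 10 + 18 = 28 blocks
  9: |9| + |-28| = 9 + 28 = 37 blocks
  → nearest: 5 (18 blocks)

P→5; Q→7; R→6; S→8; T→5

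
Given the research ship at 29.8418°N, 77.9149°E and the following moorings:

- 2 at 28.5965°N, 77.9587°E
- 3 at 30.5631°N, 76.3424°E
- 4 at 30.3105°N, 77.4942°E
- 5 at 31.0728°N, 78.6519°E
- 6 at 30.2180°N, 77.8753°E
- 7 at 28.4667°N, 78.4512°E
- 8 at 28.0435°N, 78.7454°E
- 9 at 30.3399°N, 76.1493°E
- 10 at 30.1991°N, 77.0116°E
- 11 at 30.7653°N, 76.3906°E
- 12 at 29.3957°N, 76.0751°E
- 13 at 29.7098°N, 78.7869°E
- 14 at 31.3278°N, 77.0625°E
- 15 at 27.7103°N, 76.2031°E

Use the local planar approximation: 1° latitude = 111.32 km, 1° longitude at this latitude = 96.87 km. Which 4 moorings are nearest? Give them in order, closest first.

6, 4, 13, 10

Distances from 29.8418°N, 77.9149°E:
2: 138.6917 km
3: 172.1951 km
4: 66.2052 km
5: 154.5172 km
6: 42.0539 km
7: 161.6516 km
8: 215.7476 km
9: 179.7973 km
10: 96.1184 km
11: 179.9217 km
12: 185.0107 km
13: 85.7392 km
14: 184.8849 km
15: 289.4790 km
Sorted: 6 (42.0539 km) < 4 (66.2052 km) < 13 (85.7392 km) < 10 (96.1184 km) < 2 (138.6917 km) < 5 (154.5172 km) < …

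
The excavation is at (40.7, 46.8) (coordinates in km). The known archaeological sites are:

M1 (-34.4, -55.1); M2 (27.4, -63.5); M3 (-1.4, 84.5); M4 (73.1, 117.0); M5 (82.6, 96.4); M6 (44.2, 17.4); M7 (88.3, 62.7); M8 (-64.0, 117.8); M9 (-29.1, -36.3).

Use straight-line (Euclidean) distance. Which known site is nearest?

Distances from (40.7, 46.8):
M1: √((-75.1)² + (-101.9)²) = √(5640.010 + 10383.610) = 126.6 km
M2: √((-13.3)² + (-110.3)²) = √(176.890 + 12166.090) = 111.1 km
M3: √((-42.1)² + (37.7)²) = √(1772.410 + 1421.290) = 56.5 km
M4: √((32.4)² + (70.2)²) = √(1049.760 + 4928.040) = 77.3 km
M5: √((41.9)² + (49.6)²) = √(1755.610 + 2460.160) = 64.9 km
M6: √((3.5)² + (-29.4)²) = √(12.250 + 864.360) = 29.6 km
M7: √((47.6)² + (15.9)²) = √(2265.760 + 252.810) = 50.2 km
M8: √((-104.7)² + (71.0)²) = √(10962.090 + 5041.000) = 126.5 km
M9: √((-69.8)² + (-83.1)²) = √(4872.040 + 6905.610) = 108.5 km
Minimum: M6 at 29.6 km.

M6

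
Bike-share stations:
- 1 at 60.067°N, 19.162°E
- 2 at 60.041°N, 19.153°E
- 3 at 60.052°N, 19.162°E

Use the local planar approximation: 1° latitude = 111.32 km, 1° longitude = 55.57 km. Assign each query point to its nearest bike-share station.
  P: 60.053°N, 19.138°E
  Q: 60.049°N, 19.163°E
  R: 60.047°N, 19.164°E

P at 60.053°N, 19.138°E:
  1: √((0.014·111.32)² + (0.024·55.57)²) = √(2.42886 + 1.77870) = 2.051 km
  2: √((-0.012·111.32)² + (0.015·55.57)²) = √(1.78447 + 0.69481) = 1.575 km
  3: √((-0.001·111.32)² + (0.024·55.57)²) = √(0.01239 + 1.77870) = 1.338 km
  → nearest: 3 (1.338 km)
Q at 60.049°N, 19.163°E:
  1: √((0.018·111.32)² + (-0.001·55.57)²) = √(4.01505 + 0.00309) = 2.005 km
  2: √((-0.008·111.32)² + (-0.010·55.57)²) = √(0.79310 + 0.30880) = 1.050 km
  3: √((0.003·111.32)² + (-0.001·55.57)²) = √(0.11153 + 0.00309) = 0.339 km
  → nearest: 3 (0.339 km)
R at 60.047°N, 19.164°E:
  1: √((0.020·111.32)² + (-0.002·55.57)²) = √(4.95686 + 0.01235) = 2.229 km
  2: √((-0.006·111.32)² + (-0.011·55.57)²) = √(0.44612 + 0.37365) = 0.905 km
  3: √((0.005·111.32)² + (-0.002·55.57)²) = √(0.30980 + 0.01235) = 0.568 km
  → nearest: 3 (0.568 km)

P→3; Q→3; R→3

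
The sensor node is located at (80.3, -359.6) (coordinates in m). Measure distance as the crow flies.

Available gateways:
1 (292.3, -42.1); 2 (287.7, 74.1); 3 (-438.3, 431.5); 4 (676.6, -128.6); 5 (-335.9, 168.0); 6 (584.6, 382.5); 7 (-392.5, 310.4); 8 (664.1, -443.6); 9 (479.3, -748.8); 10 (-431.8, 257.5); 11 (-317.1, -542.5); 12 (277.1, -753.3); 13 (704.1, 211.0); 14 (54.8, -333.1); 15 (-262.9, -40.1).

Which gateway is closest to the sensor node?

14

Distances from (80.3, -359.6):
1: √((212.0)² + (317.5)²) = √(44944.000 + 100806.250) = 381.8 m
2: √((207.4)² + (433.7)²) = √(43014.760 + 188095.690) = 480.7 m
3: √((-518.6)² + (791.1)²) = √(268945.960 + 625839.210) = 945.9 m
4: √((596.3)² + (231.0)²) = √(355573.690 + 53361.000) = 639.5 m
5: √((-416.2)² + (527.6)²) = √(173222.440 + 278361.760) = 672.0 m
6: √((504.3)² + (742.1)²) = √(254318.490 + 550712.410) = 897.2 m
7: √((-472.8)² + (670.0)²) = √(223539.840 + 448900.000) = 820.0 m
8: √((583.8)² + (-84.0)²) = √(340822.440 + 7056.000) = 589.8 m
9: √((399.0)² + (-389.2)²) = √(159201.000 + 151476.640) = 557.4 m
10: √((-512.1)² + (617.1)²) = √(262246.410 + 380812.410) = 801.9 m
11: √((-397.4)² + (-182.9)²) = √(157926.760 + 33452.410) = 437.5 m
12: √((196.8)² + (-393.7)²) = √(38730.240 + 154999.690) = 440.1 m
13: √((623.8)² + (570.6)²) = √(389126.440 + 325584.360) = 845.4 m
14: √((-25.5)² + (26.5)²) = √(650.250 + 702.250) = 36.8 m
15: √((-343.2)² + (319.5)²) = √(117786.240 + 102080.250) = 468.9 m
Minimum: 14 at 36.8 m.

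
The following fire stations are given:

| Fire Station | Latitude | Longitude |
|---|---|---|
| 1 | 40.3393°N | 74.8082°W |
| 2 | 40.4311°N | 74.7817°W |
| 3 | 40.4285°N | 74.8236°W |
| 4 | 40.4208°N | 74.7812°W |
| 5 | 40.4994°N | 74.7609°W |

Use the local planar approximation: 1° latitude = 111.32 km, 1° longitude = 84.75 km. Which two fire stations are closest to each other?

Pairwise distances:
1–2: √((0.0918·111.32)² + (0.0265·84.75)²) = √(104.431558 + 5.043955) = 10.4631 km
1–3: √((0.0892·111.32)² + (-0.0154·84.75)²) = √(98.599816 + 1.703417) = 10.0152 km
1–4: √((0.0815·111.32)² + (0.0270·84.75)²) = √(82.311708 + 5.236088) = 9.3567 km
1–5: √((0.1601·111.32)² + (0.0473·84.75)²) = √(317.635518 + 16.069475) = 18.2676 km
2–3: √((-0.0026·111.32)² + (-0.0419·84.75)²) = √(0.083771 + 12.609779) = 3.5628 km
2–4: √((-0.0103·111.32)² + (0.0005·84.75)²) = √(1.314682 + 0.001796) = 1.1474 km
2–5: √((0.0683·111.32)² + (0.0208·84.75)²) = √(57.807981 + 3.107464) = 7.8048 km
3–4: √((-0.0077·111.32)² + (0.0424·84.75)²) = √(0.734730 + 12.912524) = 3.6942 km
3–5: √((0.0709·111.32)² + (0.0627·84.75)²) = √(62.292945 + 28.236736) = 9.5147 km
4–5: √((0.0786·111.32)² + (0.0203·84.75)²) = √(76.558160 + 2.959862) = 8.9173 km
Closest pair: 2–4 at 1.1474 km.

2 and 4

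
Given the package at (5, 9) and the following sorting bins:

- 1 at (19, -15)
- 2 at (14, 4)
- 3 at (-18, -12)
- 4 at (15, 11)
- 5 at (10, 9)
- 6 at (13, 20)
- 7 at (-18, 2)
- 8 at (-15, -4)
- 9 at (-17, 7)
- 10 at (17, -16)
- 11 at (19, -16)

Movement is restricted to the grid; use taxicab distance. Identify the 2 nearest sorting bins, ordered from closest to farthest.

5, 4

Distances from (5, 9):
1: |14| + |-24| = 14 + 24 = 38
2: |9| + |-5| = 9 + 5 = 14
3: |-23| + |-21| = 23 + 21 = 44
4: |10| + |2| = 10 + 2 = 12
5: |5| + |0| = 5 + 0 = 5
6: |8| + |11| = 8 + 11 = 19
7: |-23| + |-7| = 23 + 7 = 30
8: |-20| + |-13| = 20 + 13 = 33
9: |-22| + |-2| = 22 + 2 = 24
10: |12| + |-25| = 12 + 25 = 37
11: |14| + |-25| = 14 + 25 = 39
Sorted: 5 (5) < 4 (12) < 2 (14) < 6 (19) < …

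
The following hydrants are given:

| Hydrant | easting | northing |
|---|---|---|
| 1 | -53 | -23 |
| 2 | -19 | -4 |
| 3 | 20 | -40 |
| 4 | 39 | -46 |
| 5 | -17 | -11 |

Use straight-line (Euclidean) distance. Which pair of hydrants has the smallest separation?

Pairwise distances:
1–2: √((34)² + (19)²) = √(1156.000 + 361.000) = 38.9
1–3: √((73)² + (-17)²) = √(5329.000 + 289.000) = 75.0
1–4: √((92)² + (-23)²) = √(8464.000 + 529.000) = 94.8
1–5: √((36)² + (12)²) = √(1296.000 + 144.000) = 37.9
2–3: √((39)² + (-36)²) = √(1521.000 + 1296.000) = 53.1
2–4: √((58)² + (-42)²) = √(3364.000 + 1764.000) = 71.6
2–5: √((2)² + (-7)²) = √(4.000 + 49.000) = 7.3
3–4: √((19)² + (-6)²) = √(361.000 + 36.000) = 19.9
3–5: √((-37)² + (29)²) = √(1369.000 + 841.000) = 47.0
4–5: √((-56)² + (35)²) = √(3136.000 + 1225.000) = 66.0
Closest pair: 2–5 at 7.3.

2 and 5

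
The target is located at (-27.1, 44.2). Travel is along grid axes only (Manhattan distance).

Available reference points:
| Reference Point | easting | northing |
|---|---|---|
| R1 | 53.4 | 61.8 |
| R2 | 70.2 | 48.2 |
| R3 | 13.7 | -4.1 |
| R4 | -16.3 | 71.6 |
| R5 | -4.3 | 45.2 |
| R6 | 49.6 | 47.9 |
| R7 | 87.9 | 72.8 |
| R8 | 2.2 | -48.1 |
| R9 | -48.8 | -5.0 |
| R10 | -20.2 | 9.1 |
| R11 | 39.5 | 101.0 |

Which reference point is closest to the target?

R5

Distances from (-27.1, 44.2):
R1: |80.5| + |17.6| = 80.5 + 17.6 = 98.1
R2: |97.3| + |4.0| = 97.3 + 4.0 = 101.3
R3: |40.8| + |-48.3| = 40.8 + 48.3 = 89.1
R4: |10.8| + |27.4| = 10.8 + 27.4 = 38.2
R5: |22.8| + |1.0| = 22.8 + 1.0 = 23.8
R6: |76.7| + |3.7| = 76.7 + 3.7 = 80.4
R7: |115.0| + |28.6| = 115.0 + 28.6 = 143.6
R8: |29.3| + |-92.3| = 29.3 + 92.3 = 121.6
R9: |-21.7| + |-49.2| = 21.7 + 49.2 = 70.9
R10: |6.9| + |-35.1| = 6.9 + 35.1 = 42.0
R11: |66.6| + |56.8| = 66.6 + 56.8 = 123.4
Minimum: R5 at 23.8.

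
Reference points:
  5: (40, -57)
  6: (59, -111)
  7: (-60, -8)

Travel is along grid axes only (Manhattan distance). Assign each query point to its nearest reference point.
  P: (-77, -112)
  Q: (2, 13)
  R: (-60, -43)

P→7; Q→7; R→7

P at (-77, -112):
  5: |117| + |55| = 117 + 55 = 172
  6: |136| + |1| = 136 + 1 = 137
  7: |17| + |104| = 17 + 104 = 121
  → nearest: 7 (121)
Q at (2, 13):
  5: |38| + |-70| = 38 + 70 = 108
  6: |57| + |-124| = 57 + 124 = 181
  7: |-62| + |-21| = 62 + 21 = 83
  → nearest: 7 (83)
R at (-60, -43):
  5: |100| + |-14| = 100 + 14 = 114
  6: |119| + |-68| = 119 + 68 = 187
  7: |0| + |35| = 0 + 35 = 35
  → nearest: 7 (35)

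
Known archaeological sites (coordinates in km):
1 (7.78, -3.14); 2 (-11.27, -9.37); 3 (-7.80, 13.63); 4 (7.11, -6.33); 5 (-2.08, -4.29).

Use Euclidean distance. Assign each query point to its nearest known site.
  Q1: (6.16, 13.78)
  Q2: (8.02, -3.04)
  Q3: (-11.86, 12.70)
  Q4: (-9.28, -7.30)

Q1→3; Q2→1; Q3→3; Q4→2

Q1 at (6.16, 13.78):
  1: √((1.62)² + (-16.92)²) = √(2.6244 + 286.2864) = 17.00 km
  2: √((-17.43)² + (-23.15)²) = √(303.8049 + 535.9225) = 28.98 km
  3: √((-13.96)² + (-0.15)²) = √(194.8816 + 0.0225) = 13.96 km
  4: √((0.95)² + (-20.11)²) = √(0.9025 + 404.4121) = 20.13 km
  5: √((-8.24)² + (-18.07)²) = √(67.8976 + 326.5249) = 19.86 km
  → nearest: 3 (13.96 km)
Q2 at (8.02, -3.04):
  1: √((-0.24)² + (-0.10)²) = √(0.0576 + 0.0100) = 0.26 km
  2: √((-19.29)² + (-6.33)²) = √(372.1041 + 40.0689) = 20.30 km
  3: √((-15.82)² + (16.67)²) = √(250.2724 + 277.8889) = 22.98 km
  4: √((-0.91)² + (-3.29)²) = √(0.8281 + 10.8241) = 3.41 km
  5: √((-10.10)² + (-1.25)²) = √(102.0100 + 1.5625) = 10.18 km
  → nearest: 1 (0.26 km)
Q3 at (-11.86, 12.70):
  1: √((19.64)² + (-15.84)²) = √(385.7296 + 250.9056) = 25.23 km
  2: √((0.59)² + (-22.07)²) = √(0.3481 + 487.0849) = 22.08 km
  3: √((4.06)² + (0.93)²) = √(16.4836 + 0.8649) = 4.17 km
  4: √((18.97)² + (-19.03)²) = √(359.8609 + 362.1409) = 26.87 km
  5: √((9.78)² + (-16.99)²) = √(95.6484 + 288.6601) = 19.60 km
  → nearest: 3 (4.17 km)
Q4 at (-9.28, -7.30):
  1: √((17.06)² + (4.16)²) = √(291.0436 + 17.3056) = 17.56 km
  2: √((-1.99)² + (-2.07)²) = √(3.9601 + 4.2849) = 2.87 km
  3: √((1.48)² + (20.93)²) = √(2.1904 + 438.0649) = 20.98 km
  4: √((16.39)² + (0.97)²) = √(268.6321 + 0.9409) = 16.42 km
  5: √((7.20)² + (3.01)²) = √(51.8400 + 9.0601) = 7.80 km
  → nearest: 2 (2.87 km)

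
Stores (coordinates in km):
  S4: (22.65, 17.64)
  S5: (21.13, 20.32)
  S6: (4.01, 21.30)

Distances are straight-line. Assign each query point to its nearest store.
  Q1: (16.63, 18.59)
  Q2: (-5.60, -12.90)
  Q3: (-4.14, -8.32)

Q1→S5; Q2→S6; Q3→S6

Q1 at (16.63, 18.59):
  S4: √((6.02)² + (-0.95)²) = √(36.2404 + 0.9025) = 6.09 km
  S5: √((4.50)² + (1.73)²) = √(20.2500 + 2.9929) = 4.82 km
  S6: √((-12.62)² + (2.71)²) = √(159.2644 + 7.3441) = 12.91 km
  → nearest: S5 (4.82 km)
Q2 at (-5.60, -12.90):
  S4: √((28.25)² + (30.54)²) = √(798.0625 + 932.6916) = 41.60 km
  S5: √((26.73)² + (33.22)²) = √(714.4929 + 1103.5684) = 42.64 km
  S6: √((9.61)² + (34.20)²) = √(92.3521 + 1169.6400) = 35.52 km
  → nearest: S6 (35.52 km)
Q3 at (-4.14, -8.32):
  S4: √((26.79)² + (25.96)²) = √(717.7041 + 673.9216) = 37.30 km
  S5: √((25.27)² + (28.64)²) = √(638.5729 + 820.2496) = 38.19 km
  S6: √((8.15)² + (29.62)²) = √(66.4225 + 877.3444) = 30.72 km
  → nearest: S6 (30.72 km)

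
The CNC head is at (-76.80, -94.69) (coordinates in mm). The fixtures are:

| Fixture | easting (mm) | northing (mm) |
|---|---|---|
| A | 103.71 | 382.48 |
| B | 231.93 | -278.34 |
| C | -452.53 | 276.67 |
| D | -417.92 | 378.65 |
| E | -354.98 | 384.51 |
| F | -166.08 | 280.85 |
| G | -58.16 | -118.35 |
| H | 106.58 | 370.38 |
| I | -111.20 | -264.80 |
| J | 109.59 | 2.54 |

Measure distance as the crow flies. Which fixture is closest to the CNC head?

G

Distances from (-76.80, -94.69):
A: 510.17 mm
B: 359.22 mm
C: 528.28 mm
D: 583.45 mm
E: 554.09 mm
F: 386.01 mm
G: 30.12 mm
H: 499.92 mm
I: 173.55 mm
J: 210.23 mm
Minimum: G at 30.12 mm.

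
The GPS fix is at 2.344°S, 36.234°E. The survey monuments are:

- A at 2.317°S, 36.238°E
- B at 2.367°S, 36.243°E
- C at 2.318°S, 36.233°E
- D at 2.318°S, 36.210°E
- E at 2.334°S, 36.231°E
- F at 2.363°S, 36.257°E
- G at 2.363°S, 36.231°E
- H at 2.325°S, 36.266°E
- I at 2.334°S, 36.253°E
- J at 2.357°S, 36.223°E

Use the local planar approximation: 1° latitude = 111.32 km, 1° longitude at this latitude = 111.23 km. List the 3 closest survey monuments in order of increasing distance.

Distances from 2.344°S, 36.234°E:
A: 3.038 km
B: 2.749 km
C: 2.896 km
D: 3.937 km
E: 1.162 km
F: 3.319 km
G: 2.141 km
H: 4.140 km
I: 2.389 km
J: 1.895 km
Sorted: E (1.162 km) < J (1.895 km) < G (2.141 km) < I (2.389 km) < B (2.749 km) < …

E, J, G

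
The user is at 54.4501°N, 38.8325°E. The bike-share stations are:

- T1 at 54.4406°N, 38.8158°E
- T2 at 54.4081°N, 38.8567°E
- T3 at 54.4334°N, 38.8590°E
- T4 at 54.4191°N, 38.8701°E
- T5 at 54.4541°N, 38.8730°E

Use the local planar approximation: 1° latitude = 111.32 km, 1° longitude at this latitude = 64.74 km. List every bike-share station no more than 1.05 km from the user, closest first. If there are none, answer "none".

none

Distances from 54.4501°N, 38.8325°E:
T1: √((-0.0095·111.32)² + (-0.0167·64.74)²) = √(1.118391 + 1.168903) = 1.5124 km
T2: √((-0.0420·111.32)² + (0.0242·64.74)²) = √(21.859739 + 2.454574) = 4.9310 km
T3: √((-0.0167·111.32)² + (0.0265·64.74)²) = √(3.456045 + 2.943318) = 2.5297 km
T4: √((-0.0310·111.32)² + (0.0376·64.74)²) = √(11.908849 + 5.925446) = 4.2231 km
T5: √((0.0040·111.32)² + (0.0405·64.74)²) = √(0.198274 + 6.874727) = 2.6595 km
Threshold 1.05 km: none within range.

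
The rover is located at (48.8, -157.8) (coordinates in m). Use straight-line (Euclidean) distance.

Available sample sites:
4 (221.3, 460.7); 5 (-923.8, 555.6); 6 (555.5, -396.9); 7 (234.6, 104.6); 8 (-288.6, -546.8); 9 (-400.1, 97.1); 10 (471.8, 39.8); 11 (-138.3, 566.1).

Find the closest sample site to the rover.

Distances from (48.8, -157.8):
4: 642.1 m
5: 1206.2 m
6: 560.3 m
7: 321.5 m
8: 514.9 m
9: 516.2 m
10: 466.9 m
11: 747.7 m
Minimum: 7 at 321.5 m.

7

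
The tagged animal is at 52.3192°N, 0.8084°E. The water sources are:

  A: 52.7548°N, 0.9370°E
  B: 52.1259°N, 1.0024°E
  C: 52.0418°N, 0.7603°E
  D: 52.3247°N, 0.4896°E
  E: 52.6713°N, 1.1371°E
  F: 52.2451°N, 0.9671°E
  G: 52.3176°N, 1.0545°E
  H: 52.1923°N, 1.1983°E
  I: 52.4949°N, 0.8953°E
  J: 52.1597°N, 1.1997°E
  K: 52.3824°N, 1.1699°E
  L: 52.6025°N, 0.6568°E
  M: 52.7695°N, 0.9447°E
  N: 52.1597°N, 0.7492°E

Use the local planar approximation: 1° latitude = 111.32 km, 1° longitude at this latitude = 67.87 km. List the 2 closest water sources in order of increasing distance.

Distances from 52.3192°N, 0.8084°E:
A: √((0.4356·111.32)² + (0.1286·67.87)²) = √(2351.376305 + 76.179415) = 49.2702 km
B: √((-0.1933·111.32)² + (0.1940·67.87)²) = √(463.031038 + 173.364096) = 25.2269 km
C: √((-0.2774·111.32)² + (-0.0481·67.87)²) = √(953.584776 + 10.657267) = 31.0522 km
D: √((0.0055·111.32)² + (-0.3188·67.87)²) = √(0.374862 + 468.157865) = 21.6456 km
E: √((0.3521·111.32)² + (0.3287·67.87)²) = √(1536.308543 + 497.685636) = 45.0998 km
F: √((-0.0741·111.32)² + (0.1587·67.87)²) = √(68.042899 + 116.013773) = 13.5667 km
G: √((-0.0016·111.32)² + (0.2461·67.87)²) = √(0.031724 + 278.983762) = 16.7038 km
H: √((-0.1269·111.32)² + (0.3899·67.87)²) = √(199.558228 + 700.264594) = 29.9970 km
I: √((0.1757·111.32)² + (0.0869·67.87)²) = √(382.551508 + 34.785260) = 20.4288 km
J: √((-0.1595·111.32)² + (0.3913·67.87)²) = √(315.259201 + 705.302453) = 31.9462 km
K: √((0.0632·111.32)² + (0.3615·67.87)²) = √(49.497191 + 601.966470) = 25.5238 km
L: √((0.2833·111.32)² + (-0.1516·67.87)²) = √(994.579594 + 105.865414) = 33.1730 km
M: √((0.4503·111.32)² + (0.1363·67.87)²) = √(2512.755830 + 85.575099) = 50.9738 km
N: √((-0.1595·111.32)² + (-0.0592·67.87)²) = √(315.259201 + 16.143553) = 18.2045 km
Sorted: F (13.5667 km) < G (16.7038 km) < N (18.2045 km) < I (20.4288 km) < …

F, G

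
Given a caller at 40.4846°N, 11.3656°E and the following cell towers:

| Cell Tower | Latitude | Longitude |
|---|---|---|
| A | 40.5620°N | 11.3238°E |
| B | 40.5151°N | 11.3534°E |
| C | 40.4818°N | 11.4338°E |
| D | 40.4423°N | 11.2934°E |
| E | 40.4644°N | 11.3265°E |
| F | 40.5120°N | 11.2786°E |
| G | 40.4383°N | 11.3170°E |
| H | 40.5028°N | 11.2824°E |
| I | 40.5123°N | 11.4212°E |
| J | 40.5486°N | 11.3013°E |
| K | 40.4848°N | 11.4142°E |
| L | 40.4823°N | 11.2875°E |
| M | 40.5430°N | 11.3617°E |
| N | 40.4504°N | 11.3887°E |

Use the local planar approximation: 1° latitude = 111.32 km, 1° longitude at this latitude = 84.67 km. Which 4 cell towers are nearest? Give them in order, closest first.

B, E, K, N

Distances from 40.4846°N, 11.3656°E:
A: √((0.0774·111.32)² + (-0.0418·84.67)²) = √(74.238351 + 12.525979) = 9.3147 km
B: √((0.0305·111.32)² + (-0.0122·84.67)²) = √(11.527790 + 1.067035) = 3.5489 km
C: √((-0.0028·111.32)² + (0.0682·84.67)²) = √(0.097154 + 33.344781) = 5.7829 km
D: √((-0.0423·111.32)² + (-0.0722·84.67)²) = √(22.173136 + 37.370896) = 7.7165 km
E: √((-0.0202·111.32)² + (-0.0391·84.67)²) = √(5.056490 + 10.960052) = 4.0021 km
F: √((0.0274·111.32)² + (-0.0870·84.67)²) = √(9.303525 + 54.262228) = 7.9728 km
G: √((-0.0463·111.32)² + (-0.0486·84.67)²) = √(26.564912 + 16.932912) = 6.5953 km
H: √((0.0182·111.32)² + (-0.0832·84.67)²) = √(4.104773 + 49.625600) = 7.3301 km
I: √((0.0277·111.32)² + (0.0556·84.67)²) = √(9.508367 + 22.161987) = 5.6276 km
J: √((0.0640·111.32)² + (-0.0643·84.67)²) = √(50.758215 + 29.640196) = 8.9665 km
K: √((0.0002·111.32)² + (0.0486·84.67)²) = √(0.000496 + 16.932912) = 4.1150 km
L: √((-0.0023·111.32)² + (-0.0781·84.67)²) = √(0.065554 + 43.728158) = 6.6177 km
M: √((0.0584·111.32)² + (-0.0039·84.67)²) = √(42.264145 + 0.109041) = 6.5095 km
N: √((-0.0342·111.32)² + (0.0231·84.67)²) = √(14.494345 + 3.825455) = 4.2802 km
Sorted: B (3.5489 km) < E (4.0021 km) < K (4.1150 km) < N (4.2802 km) < I (5.6276 km) < C (5.7829 km) < …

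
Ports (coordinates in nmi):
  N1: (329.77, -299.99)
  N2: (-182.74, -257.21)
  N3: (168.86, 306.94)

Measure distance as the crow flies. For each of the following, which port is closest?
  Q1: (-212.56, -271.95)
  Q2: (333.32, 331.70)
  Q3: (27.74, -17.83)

Q1 at (-212.56, -271.95):
  N1: 543.05 nmi
  N2: 33.26 nmi
  N3: 693.25 nmi
  → nearest: N2 (33.26 nmi)
Q2 at (333.32, 331.70):
  N1: 631.70 nmi
  N2: 783.03 nmi
  N3: 166.31 nmi
  → nearest: N3 (166.31 nmi)
Q3 at (27.74, -17.83):
  N1: 413.32 nmi
  N2: 318.75 nmi
  N3: 354.11 nmi
  → nearest: N2 (318.75 nmi)

Q1→N2; Q2→N3; Q3→N2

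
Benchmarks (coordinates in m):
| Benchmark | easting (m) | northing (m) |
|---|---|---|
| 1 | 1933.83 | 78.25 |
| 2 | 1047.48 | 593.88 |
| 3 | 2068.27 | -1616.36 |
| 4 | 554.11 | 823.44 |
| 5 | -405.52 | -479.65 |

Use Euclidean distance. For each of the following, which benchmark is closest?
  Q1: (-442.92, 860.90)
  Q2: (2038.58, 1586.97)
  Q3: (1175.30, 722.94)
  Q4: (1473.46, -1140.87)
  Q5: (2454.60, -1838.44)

Q1→4; Q2→2; Q3→2; Q4→3; Q5→3

Q1 at (-442.92, 860.90):
  1: 2502.30 m
  2: 1514.13 m
  3: 3527.45 m
  4: 997.73 m
  5: 1341.07 m
  → nearest: 4 (997.73 m)
Q2 at (2038.58, 1586.97):
  1: 1512.35 m
  2: 1403.03 m
  3: 3203.47 m
  4: 1669.32 m
  5: 3200.71 m
  → nearest: 2 (1403.03 m)
Q3 at (1175.30, 722.94):
  1: 995.49 m
  2: 181.64 m
  3: 2503.94 m
  4: 629.27 m
  5: 1986.26 m
  → nearest: 2 (181.64 m)
Q4 at (1473.46, -1140.87):
  1: 1303.15 m
  2: 1786.29 m
  3: 761.50 m
  4: 2168.81 m
  5: 1991.93 m
  → nearest: 3 (761.50 m)
Q5 at (2454.60, -1838.44):
  1: 1986.18 m
  2: 2810.01 m
  3: 445.61 m
  4: 3270.70 m
  5: 3166.48 m
  → nearest: 3 (445.61 m)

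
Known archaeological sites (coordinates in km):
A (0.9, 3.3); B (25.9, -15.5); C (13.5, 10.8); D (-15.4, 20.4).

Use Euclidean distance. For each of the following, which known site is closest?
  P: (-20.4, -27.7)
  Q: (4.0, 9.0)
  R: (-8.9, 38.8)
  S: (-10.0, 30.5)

P at (-20.4, -27.7):
  A: √((21.3)² + (31.0)²) = √(453.690 + 961.000) = 37.6 km
  B: √((46.3)² + (12.2)²) = √(2143.690 + 148.840) = 47.9 km
  C: √((33.9)² + (38.5)²) = √(1149.210 + 1482.250) = 51.3 km
  D: √((5.0)² + (48.1)²) = √(25.000 + 2313.610) = 48.4 km
  → nearest: A (37.6 km)
Q at (4.0, 9.0):
  A: √((-3.1)² + (-5.7)²) = √(9.610 + 32.490) = 6.5 km
  B: √((21.9)² + (-24.5)²) = √(479.610 + 600.250) = 32.9 km
  C: √((9.5)² + (1.8)²) = √(90.250 + 3.240) = 9.7 km
  D: √((-19.4)² + (11.4)²) = √(376.360 + 129.960) = 22.5 km
  → nearest: A (6.5 km)
R at (-8.9, 38.8):
  A: √((9.8)² + (-35.5)²) = √(96.040 + 1260.250) = 36.8 km
  B: √((34.8)² + (-54.3)²) = √(1211.040 + 2948.490) = 64.5 km
  C: √((22.4)² + (-28.0)²) = √(501.760 + 784.000) = 35.9 km
  D: √((-6.5)² + (-18.4)²) = √(42.250 + 338.560) = 19.5 km
  → nearest: D (19.5 km)
S at (-10.0, 30.5):
  A: √((10.9)² + (-27.2)²) = √(118.810 + 739.840) = 29.3 km
  B: √((35.9)² + (-46.0)²) = √(1288.810 + 2116.000) = 58.4 km
  C: √((23.5)² + (-19.7)²) = √(552.250 + 388.090) = 30.7 km
  D: √((-5.4)² + (-10.1)²) = √(29.160 + 102.010) = 11.5 km
  → nearest: D (11.5 km)

P→A; Q→A; R→D; S→D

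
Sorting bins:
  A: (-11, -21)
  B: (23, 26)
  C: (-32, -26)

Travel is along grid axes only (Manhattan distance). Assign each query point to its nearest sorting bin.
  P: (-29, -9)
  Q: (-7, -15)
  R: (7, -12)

P at (-29, -9):
  A: 30
  B: 87
  C: 20
  → nearest: C (20)
Q at (-7, -15):
  A: 10
  B: 71
  C: 36
  → nearest: A (10)
R at (7, -12):
  A: 27
  B: 54
  C: 53
  → nearest: A (27)

P→C; Q→A; R→A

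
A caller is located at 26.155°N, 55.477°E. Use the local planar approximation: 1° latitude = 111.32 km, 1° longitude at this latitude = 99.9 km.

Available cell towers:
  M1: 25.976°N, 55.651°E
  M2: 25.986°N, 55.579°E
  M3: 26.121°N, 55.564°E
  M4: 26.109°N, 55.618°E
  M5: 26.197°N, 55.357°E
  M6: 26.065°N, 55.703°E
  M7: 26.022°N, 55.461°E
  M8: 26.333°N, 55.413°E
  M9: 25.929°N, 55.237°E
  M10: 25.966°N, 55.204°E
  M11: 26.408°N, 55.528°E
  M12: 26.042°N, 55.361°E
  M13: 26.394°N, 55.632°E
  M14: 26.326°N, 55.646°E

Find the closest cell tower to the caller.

Distances from 26.155°N, 55.477°E:
M1: 26.443 km
M2: 21.395 km
M3: 9.480 km
M4: 14.988 km
M5: 12.867 km
M6: 24.701 km
M7: 14.892 km
M8: 20.821 km
M9: 34.753 km
M10: 34.445 km
M11: 28.621 km
M12: 17.103 km
M13: 30.783 km
M14: 25.444 km
Minimum: M3 at 9.480 km.

M3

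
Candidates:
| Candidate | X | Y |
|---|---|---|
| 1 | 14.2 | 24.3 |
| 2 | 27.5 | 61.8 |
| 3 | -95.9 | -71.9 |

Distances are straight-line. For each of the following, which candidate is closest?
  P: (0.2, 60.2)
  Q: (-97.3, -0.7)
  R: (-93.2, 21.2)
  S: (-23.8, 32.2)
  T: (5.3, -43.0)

P→2; Q→3; R→3; S→1; T→1

P at (0.2, 60.2):
  1: √((14.0)² + (-35.9)²) = √(196.000 + 1288.810) = 38.5
  2: √((27.3)² + (1.6)²) = √(745.290 + 2.560) = 27.3
  3: √((-96.1)² + (-132.1)²) = √(9235.210 + 17450.410) = 163.4
  → nearest: 2 (27.3)
Q at (-97.3, -0.7):
  1: √((111.5)² + (25.0)²) = √(12432.250 + 625.000) = 114.3
  2: √((124.8)² + (62.5)²) = √(15575.040 + 3906.250) = 139.6
  3: √((1.4)² + (-71.2)²) = √(1.960 + 5069.440) = 71.2
  → nearest: 3 (71.2)
R at (-93.2, 21.2):
  1: √((107.4)² + (3.1)²) = √(11534.760 + 9.610) = 107.4
  2: √((120.7)² + (40.6)²) = √(14568.490 + 1648.360) = 127.3
  3: √((-2.7)² + (-93.1)²) = √(7.290 + 8667.610) = 93.1
  → nearest: 3 (93.1)
S at (-23.8, 32.2):
  1: √((38.0)² + (-7.9)²) = √(1444.000 + 62.410) = 38.8
  2: √((51.3)² + (29.6)²) = √(2631.690 + 876.160) = 59.2
  3: √((-72.1)² + (-104.1)²) = √(5198.410 + 10836.810) = 126.6
  → nearest: 1 (38.8)
T at (5.3, -43.0):
  1: √((8.9)² + (67.3)²) = √(79.210 + 4529.290) = 67.9
  2: √((22.2)² + (104.8)²) = √(492.840 + 10983.040) = 107.1
  3: √((-101.2)² + (-28.9)²) = √(10241.440 + 835.210) = 105.2
  → nearest: 1 (67.9)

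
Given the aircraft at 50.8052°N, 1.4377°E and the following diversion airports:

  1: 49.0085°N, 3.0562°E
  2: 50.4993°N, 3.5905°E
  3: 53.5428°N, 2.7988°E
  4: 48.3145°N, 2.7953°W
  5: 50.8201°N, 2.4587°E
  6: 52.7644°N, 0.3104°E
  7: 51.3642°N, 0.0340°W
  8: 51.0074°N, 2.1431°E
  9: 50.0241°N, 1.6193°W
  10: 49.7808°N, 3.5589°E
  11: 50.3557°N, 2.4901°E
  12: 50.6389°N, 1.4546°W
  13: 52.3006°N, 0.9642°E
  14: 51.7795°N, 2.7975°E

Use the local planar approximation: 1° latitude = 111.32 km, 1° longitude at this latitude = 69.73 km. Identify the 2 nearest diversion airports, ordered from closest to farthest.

8, 5

Distances from 50.8052°N, 1.4377°E:
1: √((-1.7967·111.32)² + (1.6185·69.73)²) = √(40003.457675 + 12736.929293) = 229.6528 km
2: √((-0.3059·111.32)² + (2.1528·69.73)²) = √(1159.592371 + 22534.436366) = 153.9286 km
3: √((2.7376·111.32)² + (1.3611·69.73)²) = √(92872.338204 + 9007.813760) = 319.1867 km
4: √((-2.4907·111.32)² + (-4.2330·69.73)²) = √(76875.727175 + 87123.611019) = 404.9683 km
5: √((0.0149·111.32)² + (1.0210·69.73)²) = √(2.751180 + 5068.632624) = 71.2136 km
6: √((1.9592·111.32)² + (-1.1273·69.73)²) = √(47566.800416 + 6179.002123) = 231.8314 km
7: √((0.5590·111.32)² + (-1.4717·69.73)²) = √(3872.309049 + 10531.201202) = 120.0146 km
8: √((0.2022·111.32)² + (0.7054·69.73)²) = √(506.650759 + 2419.414288) = 54.0931 km
9: √((-0.7811·111.32)² + (-3.0570·69.73)²) = √(7560.659347 + 45439.150956) = 230.2169 km
10: √((-1.0244·111.32)² + (2.1212·69.73)²) = √(13004.256735 + 21877.745568) = 186.7672 km
11: √((-0.4495·111.32)² + (1.0524·69.73)²) = √(2503.835470 + 5385.189734) = 88.8202 km
12: √((-0.1663·111.32)² + (-2.8923·69.73)²) = √(342.713249 + 40674.854265) = 202.5279 km
13: √((1.4954·111.32)² + (-0.4735·69.73)²) = √(27711.571053 + 1090.132524) = 169.7106 km
14: √((0.9743·111.32)² + (1.3598·69.73)²) = √(11763.371167 + 8990.615074) = 144.0624 km
Sorted: 8 (54.0931 km) < 5 (71.2136 km) < 11 (88.8202 km) < 7 (120.0146 km) < …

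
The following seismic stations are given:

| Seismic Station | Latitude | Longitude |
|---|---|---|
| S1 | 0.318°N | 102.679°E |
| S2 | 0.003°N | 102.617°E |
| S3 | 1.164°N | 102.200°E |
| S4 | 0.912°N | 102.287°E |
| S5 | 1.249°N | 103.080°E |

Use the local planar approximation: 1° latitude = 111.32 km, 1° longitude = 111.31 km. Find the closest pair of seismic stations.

Pairwise distances:
S3–S4: 29.677 km
S1–S2: 35.738 km
S1–S4: 79.223 km
S4–S5: 95.910 km
S3–S5: 98.409 km
S2–S4: 107.651 km
S1–S3: 108.222 km
S1–S5: 112.842 km
S2–S3: 137.325 km
S2–S5: 147.970 km
Closest pair: S3–S4 at 29.677 km.

S3 and S4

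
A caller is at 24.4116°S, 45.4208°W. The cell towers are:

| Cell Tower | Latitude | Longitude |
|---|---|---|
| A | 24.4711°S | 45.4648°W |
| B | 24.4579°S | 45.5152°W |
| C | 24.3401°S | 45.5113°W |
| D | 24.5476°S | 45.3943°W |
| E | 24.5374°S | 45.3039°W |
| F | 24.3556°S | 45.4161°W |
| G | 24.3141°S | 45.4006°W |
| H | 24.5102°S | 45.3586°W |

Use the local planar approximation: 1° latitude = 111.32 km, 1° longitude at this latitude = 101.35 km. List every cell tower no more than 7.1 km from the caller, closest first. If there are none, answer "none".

Distances from 24.4116°S, 45.4208°W:
A: √((-0.0595·111.32)² + (-0.0440·101.35)²) = √(43.871282 + 19.886248) = 7.9848 km
B: √((-0.0463·111.32)² + (-0.0944·101.35)²) = √(26.564912 + 91.535908) = 10.8674 km
C: √((0.0715·111.32)² + (-0.0905·101.35)²) = √(63.351730 + 84.128794) = 12.1442 km
D: √((-0.1360·111.32)² + (0.0265·101.35)²) = √(229.205066 + 7.213387) = 15.3759 km
E: √((-0.1258·111.32)² + (0.1169·101.35)²) = √(196.113584 + 140.370720) = 18.3435 km
F: √((0.0560·111.32)² + (0.0047·101.35)²) = √(38.861759 + 0.226905) = 6.2521 km
G: √((0.0975·111.32)² + (0.0202·101.35)²) = √(117.802804 + 4.191314) = 11.0451 km
H: √((-0.0986·111.32)² + (0.0622·101.35)²) = √(120.475913 + 39.740038) = 12.6576 km
Threshold 7.1 km: F (6.2521 km) is within range.

F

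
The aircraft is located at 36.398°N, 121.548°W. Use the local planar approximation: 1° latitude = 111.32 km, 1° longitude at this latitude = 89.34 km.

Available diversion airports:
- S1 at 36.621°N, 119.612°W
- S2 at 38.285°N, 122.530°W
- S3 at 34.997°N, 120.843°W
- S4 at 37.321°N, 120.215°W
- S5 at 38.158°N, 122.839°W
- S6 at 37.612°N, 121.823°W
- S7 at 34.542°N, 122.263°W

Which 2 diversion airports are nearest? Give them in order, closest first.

Distances from 36.398°N, 121.548°W:
S1: 174.735 km
S2: 227.645 km
S3: 168.197 km
S4: 157.289 km
S5: 227.352 km
S6: 137.358 km
S7: 216.259 km
Sorted: S6 (137.358 km) < S4 (157.289 km) < S3 (168.197 km) < S1 (174.735 km) < …

S6, S4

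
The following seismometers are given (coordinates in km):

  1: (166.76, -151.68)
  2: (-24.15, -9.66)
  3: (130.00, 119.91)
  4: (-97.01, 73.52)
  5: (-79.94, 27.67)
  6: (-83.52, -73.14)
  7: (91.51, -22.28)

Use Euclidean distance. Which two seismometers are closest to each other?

4 and 5

Pairwise distances:
1–2: 237.94 km
1–3: 274.07 km
1–4: 346.83 km
1–5: 305.00 km
1–6: 262.31 km
1–7: 149.69 km
2–3: 201.37 km
2–4: 110.58 km
2–5: 67.13 km
2–6: 86.92 km
2–7: 116.35 km
3–4: 231.70 km
3–5: 229.31 km
3–6: 287.85 km
3–7: 147.31 km
4–5: 48.92 km
4–6: 147.28 km
4–7: 211.46 km
5–6: 100.87 km
5–7: 178.58 km
6–7: 182.27 km
Closest pair: 4–5 at 48.92 km.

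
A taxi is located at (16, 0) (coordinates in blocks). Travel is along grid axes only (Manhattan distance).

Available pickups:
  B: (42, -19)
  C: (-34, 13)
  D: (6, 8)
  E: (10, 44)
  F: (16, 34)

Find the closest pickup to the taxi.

D

Distances from (16, 0):
B: 45 blocks
C: 63 blocks
D: 18 blocks
E: 50 blocks
F: 34 blocks
Minimum: D at 18 blocks.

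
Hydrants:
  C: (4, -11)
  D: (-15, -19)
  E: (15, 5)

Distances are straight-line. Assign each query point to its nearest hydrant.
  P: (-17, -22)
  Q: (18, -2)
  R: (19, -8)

P→D; Q→E; R→E

P at (-17, -22):
  C: 23.7
  D: 3.6
  E: 41.9
  → nearest: D (3.6)
Q at (18, -2):
  C: 16.6
  D: 37.1
  E: 7.6
  → nearest: E (7.6)
R at (19, -8):
  C: 15.3
  D: 35.7
  E: 13.6
  → nearest: E (13.6)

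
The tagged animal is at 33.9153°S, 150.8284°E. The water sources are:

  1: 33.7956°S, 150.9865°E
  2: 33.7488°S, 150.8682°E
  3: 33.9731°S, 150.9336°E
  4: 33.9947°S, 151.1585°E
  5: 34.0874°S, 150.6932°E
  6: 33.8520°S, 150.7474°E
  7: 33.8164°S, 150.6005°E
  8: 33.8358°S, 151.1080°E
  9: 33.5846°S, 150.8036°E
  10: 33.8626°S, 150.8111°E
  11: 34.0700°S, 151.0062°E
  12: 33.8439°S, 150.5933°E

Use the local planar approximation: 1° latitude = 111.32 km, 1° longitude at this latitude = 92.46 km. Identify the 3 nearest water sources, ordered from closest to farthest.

Distances from 33.9153°S, 150.8284°E:
1: 19.7798 km
2: 18.8966 km
3: 11.6624 km
4: 31.7751 km
5: 22.8758 km
6: 10.2831 km
7: 23.7744 km
8: 27.3247 km
9: 36.8849 km
10: 6.0807 km
11: 23.8081 km
12: 23.1449 km
Sorted: 10 (6.0807 km) < 6 (10.2831 km) < 3 (11.6624 km) < 2 (18.8966 km) < 1 (19.7798 km) < …

10, 6, 3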